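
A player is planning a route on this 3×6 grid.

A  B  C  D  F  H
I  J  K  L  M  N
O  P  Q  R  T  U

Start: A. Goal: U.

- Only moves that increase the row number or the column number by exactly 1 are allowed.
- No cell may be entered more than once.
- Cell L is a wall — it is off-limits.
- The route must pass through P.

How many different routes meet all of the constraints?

A right/down-only route from A to U makes exactly 2 down-moves and 5 right-moves in some order.
With no other constraints that would be C(7,2) = 21 routes.
Split at P and multiply the segment counts (each segment already excludes blocked cells): A→P: 3; P→U: 1; product = 3.
That gives 3 routes.

3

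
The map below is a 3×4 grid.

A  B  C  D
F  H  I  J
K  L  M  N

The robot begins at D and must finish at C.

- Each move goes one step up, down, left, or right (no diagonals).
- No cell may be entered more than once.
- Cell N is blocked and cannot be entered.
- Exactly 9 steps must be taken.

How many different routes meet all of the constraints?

4

Need simple routes of exactly 9 moves from D to C (Manhattan distance 1, so 4 moves are spent on a detour and 4 undoing it).
Enumerating: D J I M L H F A B C | D J I M L K F A B C | D J I M L K F H B C | D J I H L K F A B C.
That gives 4 routes.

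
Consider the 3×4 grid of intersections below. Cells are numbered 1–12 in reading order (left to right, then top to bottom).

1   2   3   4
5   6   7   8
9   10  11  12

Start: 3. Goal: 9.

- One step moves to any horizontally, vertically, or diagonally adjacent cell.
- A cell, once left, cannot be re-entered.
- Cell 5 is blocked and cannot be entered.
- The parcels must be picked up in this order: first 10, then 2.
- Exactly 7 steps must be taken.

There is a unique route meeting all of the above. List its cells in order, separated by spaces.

The waypoints must appear in the order 10, 2, with no cell reused.
Route from 3: down-right 1 to 8, down-left 1 to 11, left 1 to 10, up-right 1 to 7, up-left 1 to 2, down 1 to 6, down-left 1 to 9 — 7 moves in all.
Check: order respected (10 at step 3, 2 at step 5); 7 moves as required.

3 8 11 10 7 2 6 9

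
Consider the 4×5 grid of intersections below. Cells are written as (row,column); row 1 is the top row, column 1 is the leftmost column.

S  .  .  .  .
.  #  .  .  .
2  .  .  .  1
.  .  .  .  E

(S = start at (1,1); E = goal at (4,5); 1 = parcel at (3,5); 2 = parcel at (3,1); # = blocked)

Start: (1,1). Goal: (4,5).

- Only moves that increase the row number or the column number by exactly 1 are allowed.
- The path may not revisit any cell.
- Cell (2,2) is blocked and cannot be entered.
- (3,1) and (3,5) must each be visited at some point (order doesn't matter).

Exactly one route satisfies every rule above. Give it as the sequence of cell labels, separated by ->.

Moves only go right or down, so the column and row indices never decrease.
Route from (1,1): down 2 to (3,1), right 4 to (3,5), down 1 to (4,5) — 7 moves in all.
Check: all required cells visited.

(1,1) -> (2,1) -> (3,1) -> (3,2) -> (3,3) -> (3,4) -> (3,5) -> (4,5)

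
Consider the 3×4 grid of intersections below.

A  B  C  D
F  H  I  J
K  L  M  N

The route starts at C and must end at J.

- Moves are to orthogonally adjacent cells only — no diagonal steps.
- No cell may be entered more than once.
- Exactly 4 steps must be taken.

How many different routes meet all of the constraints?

2

Need simple routes of exactly 4 moves from C to J (Manhattan distance 2, so 1 moves are spent on a detour and 1 undoing it).
Enumerating: C I M N J | C B H I J.
That gives 2 routes.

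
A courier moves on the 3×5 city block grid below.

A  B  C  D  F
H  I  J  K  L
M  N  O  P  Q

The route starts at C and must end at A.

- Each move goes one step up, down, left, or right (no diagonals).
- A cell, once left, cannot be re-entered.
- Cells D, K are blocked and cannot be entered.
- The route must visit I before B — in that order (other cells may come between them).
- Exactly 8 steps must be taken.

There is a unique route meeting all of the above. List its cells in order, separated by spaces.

C J O N M H I B A

The waypoints must appear in the order I, B, with no cell reused.
Route from C: down 2 to O, left 2 to M, up 1 to H, right 1 to I, up 1 to B, left 1 to A — 8 moves in all.
Check: order respected (I at step 6, B at step 7); 8 moves as required.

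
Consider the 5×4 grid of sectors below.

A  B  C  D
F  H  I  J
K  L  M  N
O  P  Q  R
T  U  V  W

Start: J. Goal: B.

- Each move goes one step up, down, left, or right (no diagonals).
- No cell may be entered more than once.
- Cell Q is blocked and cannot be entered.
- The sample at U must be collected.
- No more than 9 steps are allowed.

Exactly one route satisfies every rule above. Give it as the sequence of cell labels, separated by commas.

J, N, R, W, V, U, P, L, H, B

Any route must reach U and still end at B within 9 moves, so the order of the required stops is forced.
Route from J: down 3 to W, left 2 to U, up 4 to B — 9 moves in all.
Check: all required cells visited; 9 ≤ 9 moves.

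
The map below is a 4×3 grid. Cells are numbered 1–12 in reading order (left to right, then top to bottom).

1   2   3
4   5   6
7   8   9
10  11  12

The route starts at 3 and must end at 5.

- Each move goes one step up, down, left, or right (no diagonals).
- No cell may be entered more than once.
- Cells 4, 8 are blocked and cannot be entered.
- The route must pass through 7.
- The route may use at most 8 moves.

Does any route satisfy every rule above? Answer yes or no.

7 must be visited but has only one open neighbour (10), and it is neither the start nor the goal — the route would have to enter and leave through 10, re-entering it.

no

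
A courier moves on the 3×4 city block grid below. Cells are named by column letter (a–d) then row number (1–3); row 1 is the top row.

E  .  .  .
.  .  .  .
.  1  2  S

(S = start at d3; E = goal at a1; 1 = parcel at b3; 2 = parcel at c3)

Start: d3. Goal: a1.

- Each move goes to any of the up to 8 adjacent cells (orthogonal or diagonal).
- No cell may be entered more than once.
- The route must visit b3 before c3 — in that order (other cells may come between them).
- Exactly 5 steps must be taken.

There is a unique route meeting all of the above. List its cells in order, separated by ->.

The waypoints must appear in the order b3, c3, with no cell reused.
Route from d3: up-left to c2, down-left to b3, right to c3, 2× up-left (reaching a1) — 5 moves in all.
Check: order respected (1 at step 2, 2 at step 3); 5 moves as required.

d3 -> c2 -> b3 -> c3 -> b2 -> a1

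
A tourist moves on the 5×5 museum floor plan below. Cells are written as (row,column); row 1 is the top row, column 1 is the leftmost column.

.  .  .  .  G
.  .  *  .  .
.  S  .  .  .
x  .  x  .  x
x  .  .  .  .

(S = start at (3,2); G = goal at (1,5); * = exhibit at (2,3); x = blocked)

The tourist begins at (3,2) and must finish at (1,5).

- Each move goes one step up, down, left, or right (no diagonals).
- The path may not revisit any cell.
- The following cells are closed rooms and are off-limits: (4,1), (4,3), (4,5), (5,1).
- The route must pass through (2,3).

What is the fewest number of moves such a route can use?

Any route passes through (2,3) somewhere between (3,2) and (1,5). Summing Manhattan distances along the two legs ((3,2) → (2,3) → (1,5)) gives a lower bound of 2 + 3 = 5 moves.
A route of 5 moves achieves this: (3,2) → (2,2) → (2,3) → (1,3) → (1,4) → (1,5).
Since 5 matches the lower bound, it is optimal.

5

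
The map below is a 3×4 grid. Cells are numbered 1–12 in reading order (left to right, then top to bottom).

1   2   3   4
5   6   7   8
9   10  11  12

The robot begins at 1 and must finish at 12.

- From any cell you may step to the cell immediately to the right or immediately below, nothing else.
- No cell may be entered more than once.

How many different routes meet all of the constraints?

10

A right/down-only route from 1 to 12 makes exactly 2 down-moves and 3 right-moves in some order.
With no other constraints that would be C(5,2) = 10 routes.
That gives 10 routes.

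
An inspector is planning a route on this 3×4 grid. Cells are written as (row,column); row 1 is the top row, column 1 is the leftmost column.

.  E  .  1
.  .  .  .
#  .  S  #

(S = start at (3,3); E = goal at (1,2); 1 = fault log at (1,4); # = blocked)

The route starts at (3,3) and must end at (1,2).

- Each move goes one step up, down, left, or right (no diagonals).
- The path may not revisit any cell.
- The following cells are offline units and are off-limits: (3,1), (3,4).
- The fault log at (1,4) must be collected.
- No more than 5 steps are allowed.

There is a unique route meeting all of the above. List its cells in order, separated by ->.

(3,3) -> (2,3) -> (2,4) -> (1,4) -> (1,3) -> (1,2)

The budget equals the shortest possible length, so every move has to be on a shortest route through the required cells.
Route from (3,3): up to (2,3), right to (2,4), up to (1,4), 2× left (reaching (1,2)) — 5 moves in all.
Check: all required cells visited; 5 ≤ 5 moves.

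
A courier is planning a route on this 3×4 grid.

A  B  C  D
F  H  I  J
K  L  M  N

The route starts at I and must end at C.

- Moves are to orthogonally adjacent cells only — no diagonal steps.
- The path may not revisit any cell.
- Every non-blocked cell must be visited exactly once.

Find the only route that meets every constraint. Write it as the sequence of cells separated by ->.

Need to visit all 12 open cells exactly once, starting at I and ending at C.
Cell K has only two open neighbours (F and L), so the path must pass straight through it: one of those is the cell it's entered from and the other is where it exits.
Route from I: left to H, up to B, left to A, 2× down (reaching K), 3× right (reaching N), 2× up (reaching D), left to C — 11 moves in all.
Check: all 12 open cells covered.

I -> H -> B -> A -> F -> K -> L -> M -> N -> J -> D -> C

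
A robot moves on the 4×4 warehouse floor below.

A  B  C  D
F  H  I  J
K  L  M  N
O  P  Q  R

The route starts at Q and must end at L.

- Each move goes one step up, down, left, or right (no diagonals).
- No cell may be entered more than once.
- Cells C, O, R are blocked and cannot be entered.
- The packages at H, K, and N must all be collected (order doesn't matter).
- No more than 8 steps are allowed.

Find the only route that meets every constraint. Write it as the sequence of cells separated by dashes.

Q - M - N - J - I - H - F - K - L

The budget equals the shortest possible length, so every move has to be on a shortest route through the required cells.
Route from Q: up 1 to M, right 1 to N, up 1 to J, left 3 to F, down 1 to K, right 1 to L — 8 moves in all.
Check: all required cells visited; 8 ≤ 8 moves.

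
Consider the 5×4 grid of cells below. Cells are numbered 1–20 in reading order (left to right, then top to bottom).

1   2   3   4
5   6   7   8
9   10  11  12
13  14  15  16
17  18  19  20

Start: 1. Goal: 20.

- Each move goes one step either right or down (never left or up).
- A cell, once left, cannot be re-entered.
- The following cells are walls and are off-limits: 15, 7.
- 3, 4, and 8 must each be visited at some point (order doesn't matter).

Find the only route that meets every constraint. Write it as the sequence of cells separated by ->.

1 -> 2 -> 3 -> 4 -> 8 -> 12 -> 16 -> 20

Moves only go right or down, so the column and row indices never decrease.
Route from 1: 3× right (reaching 4), 4× down (reaching 20) — 7 moves in all.
Check: all required cells visited.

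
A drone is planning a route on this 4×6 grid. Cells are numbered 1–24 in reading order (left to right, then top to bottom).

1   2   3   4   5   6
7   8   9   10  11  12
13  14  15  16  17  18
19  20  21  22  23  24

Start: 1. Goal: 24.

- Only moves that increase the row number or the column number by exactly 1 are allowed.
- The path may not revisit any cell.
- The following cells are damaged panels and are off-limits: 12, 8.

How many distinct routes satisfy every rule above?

A right/down-only route from 1 to 24 makes exactly 3 down-moves and 5 right-moves in some order.
With no other constraints that would be C(8,3) = 56 routes.
Subtract routes through each blocked cell (inclusion–exclusion for overlaps): − through 8: 30 − through 12: 6 + through 8&12: 2 → 22.
That gives 22 routes.

22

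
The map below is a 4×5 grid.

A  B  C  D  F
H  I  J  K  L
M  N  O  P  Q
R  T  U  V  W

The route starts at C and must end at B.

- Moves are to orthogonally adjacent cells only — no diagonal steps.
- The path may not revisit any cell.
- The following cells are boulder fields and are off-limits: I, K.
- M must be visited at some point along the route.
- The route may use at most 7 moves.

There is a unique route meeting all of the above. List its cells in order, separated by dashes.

C - J - O - N - M - H - A - B

Any route must reach M and still end at B within 7 moves, so the order of the required stops is forced.
Route from C: down 2 to O, left 2 to M, up 2 to A, right 1 to B — 7 moves in all.
Check: all required cells visited; 7 ≤ 7 moves.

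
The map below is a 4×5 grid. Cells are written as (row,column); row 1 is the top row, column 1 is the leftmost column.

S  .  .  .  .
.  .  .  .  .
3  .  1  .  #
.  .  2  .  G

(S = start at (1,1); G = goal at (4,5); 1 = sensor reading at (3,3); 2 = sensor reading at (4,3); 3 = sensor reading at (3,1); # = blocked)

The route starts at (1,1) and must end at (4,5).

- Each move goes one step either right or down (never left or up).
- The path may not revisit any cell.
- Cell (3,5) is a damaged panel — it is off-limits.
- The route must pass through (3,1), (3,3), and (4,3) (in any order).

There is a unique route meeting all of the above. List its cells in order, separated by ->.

(1,1) -> (2,1) -> (3,1) -> (3,2) -> (3,3) -> (4,3) -> (4,4) -> (4,5)

Moves only go right or down, so the column and row indices never decrease.
Route from (1,1): down 2 to (3,1), right 2 to (3,3), down 1 to (4,3), right 2 to (4,5) — 7 moves in all.
Check: all required cells visited.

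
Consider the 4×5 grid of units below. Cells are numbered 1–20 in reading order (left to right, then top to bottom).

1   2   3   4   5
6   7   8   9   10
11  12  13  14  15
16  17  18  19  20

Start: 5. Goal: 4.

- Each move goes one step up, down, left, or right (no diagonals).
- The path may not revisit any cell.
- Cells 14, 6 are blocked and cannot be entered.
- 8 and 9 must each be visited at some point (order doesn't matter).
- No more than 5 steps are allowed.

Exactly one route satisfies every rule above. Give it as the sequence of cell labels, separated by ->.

The 5-move cap with required stops at 8, 9 leaves no slack for detours.
Route from 5: down 1 to 10, left 2 to 8, up 1 to 3, right 1 to 4 — 5 moves in all.
Check: all required cells visited; 5 ≤ 5 moves.

5 -> 10 -> 9 -> 8 -> 3 -> 4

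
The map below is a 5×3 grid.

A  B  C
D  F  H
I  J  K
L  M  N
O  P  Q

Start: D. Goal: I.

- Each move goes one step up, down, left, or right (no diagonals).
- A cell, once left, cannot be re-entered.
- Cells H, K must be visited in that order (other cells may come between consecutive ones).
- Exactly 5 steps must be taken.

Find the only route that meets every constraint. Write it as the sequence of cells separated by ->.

D -> F -> H -> K -> J -> I

The waypoints must appear in the order H, K, with no cell reused.
Route from D: 2× right (reaching H), down to K, 2× left (reaching I) — 5 moves in all.
Check: order respected (H at step 2, K at step 3); 5 moves as required.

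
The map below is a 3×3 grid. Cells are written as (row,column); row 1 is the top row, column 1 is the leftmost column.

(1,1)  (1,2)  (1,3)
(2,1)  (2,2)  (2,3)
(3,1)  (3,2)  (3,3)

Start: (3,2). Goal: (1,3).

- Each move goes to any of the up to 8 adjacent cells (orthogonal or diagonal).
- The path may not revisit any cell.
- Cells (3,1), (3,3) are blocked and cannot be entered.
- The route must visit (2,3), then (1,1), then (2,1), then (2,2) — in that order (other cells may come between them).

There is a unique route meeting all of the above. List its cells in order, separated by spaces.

The waypoints must appear in the order (2,3), (1,1), (2,1), (2,2), with no cell reused.
Route from (3,2): up-right 1 to (2,3), up-left 1 to (1,2), left 1 to (1,1), down 1 to (2,1), right 1 to (2,2), up-right 1 to (1,3) — 6 moves in all.
Check: order respected ((2,3) at step 1, (1,1) at step 3, (2,1) at step 4, (2,2) at step 5).

(3,2) (2,3) (1,2) (1,1) (2,1) (2,2) (1,3)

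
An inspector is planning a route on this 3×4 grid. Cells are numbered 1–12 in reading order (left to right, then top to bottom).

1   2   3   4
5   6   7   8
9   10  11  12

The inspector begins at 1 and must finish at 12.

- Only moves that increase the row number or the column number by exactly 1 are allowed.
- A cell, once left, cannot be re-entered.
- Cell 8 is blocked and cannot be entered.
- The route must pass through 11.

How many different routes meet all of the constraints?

6

A right/down-only route from 1 to 12 makes exactly 2 down-moves and 3 right-moves in some order.
With no other constraints that would be C(5,2) = 10 routes.
Split at 11 and multiply the segment counts (each segment already excludes blocked cells): 1→11: 6; 11→12: 1; product = 6.
That gives 6 routes.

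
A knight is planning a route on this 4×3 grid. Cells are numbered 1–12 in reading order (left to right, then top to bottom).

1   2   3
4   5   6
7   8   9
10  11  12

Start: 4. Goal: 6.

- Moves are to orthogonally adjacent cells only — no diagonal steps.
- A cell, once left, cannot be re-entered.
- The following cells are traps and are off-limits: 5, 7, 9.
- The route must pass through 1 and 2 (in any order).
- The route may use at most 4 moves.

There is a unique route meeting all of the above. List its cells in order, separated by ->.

4 -> 1 -> 2 -> 3 -> 6

Any route must reach 1 and 2 and still end at 6 within 4 moves, so the order of the required stops is forced.
Route from 4: up to 1, 2× right (reaching 3), down to 6 — 4 moves in all.
Check: all required cells visited; 4 ≤ 4 moves.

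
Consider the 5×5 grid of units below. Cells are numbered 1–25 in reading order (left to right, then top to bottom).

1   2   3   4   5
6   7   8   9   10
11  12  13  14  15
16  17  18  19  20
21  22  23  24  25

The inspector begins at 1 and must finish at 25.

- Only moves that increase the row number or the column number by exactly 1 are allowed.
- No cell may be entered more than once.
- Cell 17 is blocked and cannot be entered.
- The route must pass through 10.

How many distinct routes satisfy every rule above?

A right/down-only route from 1 to 25 makes exactly 4 down-moves and 4 right-moves in some order.
With no other constraints that would be C(8,4) = 70 routes.
Split at 10 and multiply the segment counts (each segment already excludes blocked cells): 1→10: 5; 10→25: 1; product = 5.
That gives 5 routes.

5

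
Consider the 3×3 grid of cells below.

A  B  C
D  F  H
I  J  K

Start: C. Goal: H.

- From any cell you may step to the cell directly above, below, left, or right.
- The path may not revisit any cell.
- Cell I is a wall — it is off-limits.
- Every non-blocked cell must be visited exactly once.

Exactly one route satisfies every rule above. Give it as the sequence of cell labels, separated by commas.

Need to visit all 8 open cells exactly once, starting at C and ending at H.
Cell K has only two open neighbours (H and J), so the path must pass straight through it: one of those is the cell it's entered from and the other is where it exits.
Route from C: 2× left (reaching A), down to D, right to F, down to J, right to K, up to H — 7 moves in all.
Check: all 8 open cells covered.

C, B, A, D, F, J, K, H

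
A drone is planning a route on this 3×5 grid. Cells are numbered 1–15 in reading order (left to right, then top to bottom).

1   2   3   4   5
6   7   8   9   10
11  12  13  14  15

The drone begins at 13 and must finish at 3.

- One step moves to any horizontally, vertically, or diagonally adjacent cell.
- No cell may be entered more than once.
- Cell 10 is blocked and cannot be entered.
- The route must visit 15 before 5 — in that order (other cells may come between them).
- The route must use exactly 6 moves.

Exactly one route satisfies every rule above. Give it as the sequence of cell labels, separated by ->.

The waypoints must appear in the order 15, 5, with no cell reused.
Route from 13: right 2 to 15, up-left 1 to 9, up-right 1 to 5, left 2 to 3 — 6 moves in all.
Check: order respected (15 at step 2, 5 at step 4); 6 moves as required.

13 -> 14 -> 15 -> 9 -> 5 -> 4 -> 3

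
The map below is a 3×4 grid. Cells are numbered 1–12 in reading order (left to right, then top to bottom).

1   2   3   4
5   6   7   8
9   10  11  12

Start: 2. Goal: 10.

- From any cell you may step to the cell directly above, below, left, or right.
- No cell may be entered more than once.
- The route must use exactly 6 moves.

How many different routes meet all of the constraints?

Need simple routes of exactly 6 moves from 2 to 10 (Manhattan distance 2, so 2 moves are spent on a detour and 2 undoing it).
Enumerating: 2 6 7 8 12 11 10 | 2 1 5 6 7 11 10 | 2 3 7 6 5 9 10 | 2 3 7 8 12 11 10 | 2 3 4 8 12 11 10 | 2 3 4 8 7 11 10 | 2 3 4 8 7 6 10.
That gives 7 routes.

7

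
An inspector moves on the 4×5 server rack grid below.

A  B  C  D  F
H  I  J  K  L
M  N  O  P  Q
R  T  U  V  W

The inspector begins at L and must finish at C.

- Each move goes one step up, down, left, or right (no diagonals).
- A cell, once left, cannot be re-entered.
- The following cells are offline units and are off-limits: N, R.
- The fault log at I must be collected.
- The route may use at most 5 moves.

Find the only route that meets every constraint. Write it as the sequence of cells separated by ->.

Any route must reach I and still end at C within 5 moves, so the order of the required stops is forced.
Route from L: 3× left (reaching I), up to B, right to C — 5 moves in all.
Check: all required cells visited; 5 ≤ 5 moves.

L -> K -> J -> I -> B -> C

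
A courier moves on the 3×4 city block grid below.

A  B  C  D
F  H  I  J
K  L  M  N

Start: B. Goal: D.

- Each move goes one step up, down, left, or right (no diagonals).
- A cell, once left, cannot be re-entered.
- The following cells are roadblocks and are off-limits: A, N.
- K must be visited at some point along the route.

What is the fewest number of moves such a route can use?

Any route passes through K somewhere between B and D. Summing Manhattan distances along the two legs (B → K → D) gives a lower bound of 3 + 5 = 8 moves.
A route of 8 moves achieves this: B → H → F → K → L → M → I → C → D.
Since 8 matches the lower bound, it is optimal.

8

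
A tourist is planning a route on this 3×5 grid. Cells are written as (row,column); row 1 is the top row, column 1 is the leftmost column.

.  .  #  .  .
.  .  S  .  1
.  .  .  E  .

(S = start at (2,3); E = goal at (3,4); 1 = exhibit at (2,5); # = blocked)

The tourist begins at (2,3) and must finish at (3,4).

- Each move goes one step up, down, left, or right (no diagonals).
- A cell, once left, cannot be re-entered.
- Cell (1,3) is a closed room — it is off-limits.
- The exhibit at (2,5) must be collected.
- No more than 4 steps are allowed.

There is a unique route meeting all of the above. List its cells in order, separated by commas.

The 4-move cap with required stops at (2,5) leaves no slack for detours.
Route from (2,3): right 2 to (2,5), down 1 to (3,5), left 1 to (3,4) — 4 moves in all.
Check: all required cells visited; 4 ≤ 4 moves.

(2,3), (2,4), (2,5), (3,5), (3,4)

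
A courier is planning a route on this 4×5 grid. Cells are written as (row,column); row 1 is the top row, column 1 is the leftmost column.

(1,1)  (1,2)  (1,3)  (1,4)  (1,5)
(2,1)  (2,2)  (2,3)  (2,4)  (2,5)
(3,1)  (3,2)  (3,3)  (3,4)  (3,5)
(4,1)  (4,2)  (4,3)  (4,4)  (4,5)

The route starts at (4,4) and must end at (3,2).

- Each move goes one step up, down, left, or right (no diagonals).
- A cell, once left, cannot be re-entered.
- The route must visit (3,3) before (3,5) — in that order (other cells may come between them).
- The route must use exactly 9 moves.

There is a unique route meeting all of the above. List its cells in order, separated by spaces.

The waypoints must appear in the order (3,3), (3,5), with no cell reused.
Route from (4,4): left 1 to (4,3), up 1 to (3,3), right 2 to (3,5), up 1 to (2,5), left 3 to (2,2), down 1 to (3,2) — 9 moves in all.
Check: order respected ((3,3) at step 2, (3,5) at step 4); 9 moves as required.

(4,4) (4,3) (3,3) (3,4) (3,5) (2,5) (2,4) (2,3) (2,2) (3,2)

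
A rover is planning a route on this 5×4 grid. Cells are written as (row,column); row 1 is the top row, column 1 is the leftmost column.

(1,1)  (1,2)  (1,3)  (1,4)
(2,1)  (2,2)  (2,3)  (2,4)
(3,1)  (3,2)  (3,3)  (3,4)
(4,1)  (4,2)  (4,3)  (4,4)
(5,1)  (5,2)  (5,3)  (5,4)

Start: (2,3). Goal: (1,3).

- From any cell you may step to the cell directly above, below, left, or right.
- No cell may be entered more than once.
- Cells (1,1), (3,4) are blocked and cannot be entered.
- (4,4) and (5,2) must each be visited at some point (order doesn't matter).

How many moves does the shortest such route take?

11

Any route passes through (4,4) and (5,2) in some order between (2,3) and (1,3). Summing Manhattan distances along each leg and taking the cheapest ordering ((2,3) → (4,4) → (5,2) → (1,3)) gives a lower bound of 3 + 3 + 5 = 11 moves.
A route of 11 moves achieves this: (2,3) → (3,3) → (4,3) → (4,4) → (5,4) → (5,3) → (5,2) → (4,2) → (3,2) → (2,2) → (1,2) → (1,3).
Since 11 matches the lower bound, it is optimal.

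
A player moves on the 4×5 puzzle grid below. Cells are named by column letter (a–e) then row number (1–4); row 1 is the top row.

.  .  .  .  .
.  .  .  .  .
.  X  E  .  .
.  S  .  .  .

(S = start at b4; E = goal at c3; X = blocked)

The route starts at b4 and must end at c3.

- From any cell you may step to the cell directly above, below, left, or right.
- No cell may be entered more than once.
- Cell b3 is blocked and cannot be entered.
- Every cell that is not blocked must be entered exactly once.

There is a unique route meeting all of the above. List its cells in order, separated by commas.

Need to visit all 19 open cells exactly once, starting at b4 and ending at c3.
Route from b4: left to a4, 3× up (reaching a1), right to b1, down to b2, right to c2, up to c1, 2× right (reaching e1), down to e2, left to d2, down to d3, right to e3, down to e4, 2× left (reaching c4), up to c3 — 18 moves in all.
Check: all 19 open cells covered.

b4, a4, a3, a2, a1, b1, b2, c2, c1, d1, e1, e2, d2, d3, e3, e4, d4, c4, c3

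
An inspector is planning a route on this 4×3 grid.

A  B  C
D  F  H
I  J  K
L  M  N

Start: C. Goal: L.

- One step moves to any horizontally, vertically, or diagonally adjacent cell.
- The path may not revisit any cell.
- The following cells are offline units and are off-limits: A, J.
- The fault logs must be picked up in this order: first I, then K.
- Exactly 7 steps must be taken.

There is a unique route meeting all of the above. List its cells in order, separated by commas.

C, B, D, I, F, K, M, L

The waypoints must appear in the order I, K, with no cell reused.
Route from C: left 1 to B, down-left 1 to D, down 1 to I, up-right 1 to F, down-right 1 to K, down-left 1 to M, left 1 to L — 7 moves in all.
Check: order respected (I at step 3, K at step 5); 7 moves as required.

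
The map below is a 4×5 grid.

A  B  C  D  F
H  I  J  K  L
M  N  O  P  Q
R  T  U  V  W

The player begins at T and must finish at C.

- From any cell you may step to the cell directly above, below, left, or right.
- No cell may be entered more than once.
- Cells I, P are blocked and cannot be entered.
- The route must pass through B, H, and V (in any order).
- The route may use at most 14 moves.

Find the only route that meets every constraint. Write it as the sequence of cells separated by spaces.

The 14-move cap with required stops at B, H, V leaves no slack for detours.
Route from T: right 3 to W, up 2 to L, left 2 to J, down 1 to O, left 2 to M, up 2 to A, right 2 to C — 14 moves in all.
Check: all required cells visited; 14 ≤ 14 moves.

T U V W Q L K J O N M H A B C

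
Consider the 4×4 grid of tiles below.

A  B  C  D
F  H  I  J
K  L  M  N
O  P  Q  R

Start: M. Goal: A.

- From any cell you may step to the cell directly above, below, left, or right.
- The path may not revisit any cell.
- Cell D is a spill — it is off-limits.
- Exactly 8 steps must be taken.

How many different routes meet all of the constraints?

Need simple routes of exactly 8 moves from M to A (Manhattan distance 4, so 2 moves are spent on a detour and 2 undoing it).
Branch systematically from the start, pruning whenever the remaining move budget drops below the Manhattan distance to A or differs from it in parity. Grouping the completions by first move — via I: 2; via Q: 8; via L: 2; via N: 6 — and summing: 2 + 8 + 2 + 6 = 18.
That gives 18 routes.

18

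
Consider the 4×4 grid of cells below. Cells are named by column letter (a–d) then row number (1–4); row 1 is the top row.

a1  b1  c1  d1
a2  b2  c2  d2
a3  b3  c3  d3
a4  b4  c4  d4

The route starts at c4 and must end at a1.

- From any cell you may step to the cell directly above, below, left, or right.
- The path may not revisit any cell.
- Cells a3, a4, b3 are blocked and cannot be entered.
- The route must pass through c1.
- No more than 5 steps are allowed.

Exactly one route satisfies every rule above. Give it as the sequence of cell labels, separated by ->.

c4 -> c3 -> c2 -> c1 -> b1 -> a1

Any route must reach c1 and still end at a1 within 5 moves, so the order of the required stops is forced.
Route from c4: up 3 to c1, left 2 to a1 — 5 moves in all.
Check: all required cells visited; 5 ≤ 5 moves.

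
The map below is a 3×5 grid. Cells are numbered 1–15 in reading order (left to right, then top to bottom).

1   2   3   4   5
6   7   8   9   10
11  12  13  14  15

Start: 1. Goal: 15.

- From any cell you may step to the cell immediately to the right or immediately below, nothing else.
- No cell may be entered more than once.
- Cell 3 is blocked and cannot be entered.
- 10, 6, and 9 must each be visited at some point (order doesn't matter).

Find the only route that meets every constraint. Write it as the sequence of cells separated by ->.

1 -> 6 -> 7 -> 8 -> 9 -> 10 -> 15

Moves only go right or down, so the column and row indices never decrease.
Route from 1: down 1 to 6, right 4 to 10, down 1 to 15 — 6 moves in all.
Check: all required cells visited.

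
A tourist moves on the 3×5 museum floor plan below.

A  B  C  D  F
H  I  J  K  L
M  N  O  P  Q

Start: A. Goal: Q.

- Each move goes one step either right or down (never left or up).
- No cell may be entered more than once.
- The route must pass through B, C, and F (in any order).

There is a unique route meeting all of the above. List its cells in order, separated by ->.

A -> B -> C -> D -> F -> L -> Q

Moves only go right or down, so the column and row indices never decrease.
Route from A: 4× right (reaching F), 2× down (reaching Q) — 6 moves in all.
Check: all required cells visited.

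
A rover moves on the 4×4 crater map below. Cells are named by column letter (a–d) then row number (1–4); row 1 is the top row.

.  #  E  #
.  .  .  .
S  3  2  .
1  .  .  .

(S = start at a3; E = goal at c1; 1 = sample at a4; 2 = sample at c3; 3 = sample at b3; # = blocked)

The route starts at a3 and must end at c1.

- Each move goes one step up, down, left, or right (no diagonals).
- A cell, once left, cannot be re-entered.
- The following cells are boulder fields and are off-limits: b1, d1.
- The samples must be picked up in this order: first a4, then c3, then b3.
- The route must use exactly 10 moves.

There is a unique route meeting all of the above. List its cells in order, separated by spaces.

The waypoints must appear in the order a4, c3, b3, with no cell reused.
Route from a3: down 1 to a4, right 3 to d4, up 1 to d3, left 2 to b3, up 1 to b2, right 1 to c2, up 1 to c1 — 10 moves in all.
Check: order respected (1 at step 1, 2 at step 6, 3 at step 7); 10 moves as required.

a3 a4 b4 c4 d4 d3 c3 b3 b2 c2 c1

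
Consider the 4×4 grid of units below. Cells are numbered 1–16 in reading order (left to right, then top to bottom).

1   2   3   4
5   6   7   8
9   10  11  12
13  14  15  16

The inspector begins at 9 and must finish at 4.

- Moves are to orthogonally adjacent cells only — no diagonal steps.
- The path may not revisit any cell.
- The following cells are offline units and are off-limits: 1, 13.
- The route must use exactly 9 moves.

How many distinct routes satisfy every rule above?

17

Need simple routes of exactly 9 moves from 9 to 4 (Manhattan distance 5, so 2 moves are spent on a detour and 2 undoing it).
Branch systematically from the start, pruning whenever the remaining move budget drops below the Manhattan distance to 4 or differs from it in parity. Grouping the completions by first move — via 5: 8; via 10: 9 — and summing: 8 + 9 = 17.
That gives 17 routes.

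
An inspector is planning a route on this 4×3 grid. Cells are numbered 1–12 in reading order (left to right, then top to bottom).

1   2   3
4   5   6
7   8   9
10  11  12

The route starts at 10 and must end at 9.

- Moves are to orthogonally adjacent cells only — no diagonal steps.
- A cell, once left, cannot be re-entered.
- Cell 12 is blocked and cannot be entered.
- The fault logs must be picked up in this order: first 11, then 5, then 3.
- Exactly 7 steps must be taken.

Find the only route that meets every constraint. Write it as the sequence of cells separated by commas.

10, 11, 8, 5, 2, 3, 6, 9

The waypoints must appear in the order 11, 5, 3, with no cell reused.
Route from 10: right 1 to 11, up 3 to 2, right 1 to 3, down 2 to 9 — 7 moves in all.
Check: order respected (11 at step 1, 5 at step 3, 3 at step 5); 7 moves as required.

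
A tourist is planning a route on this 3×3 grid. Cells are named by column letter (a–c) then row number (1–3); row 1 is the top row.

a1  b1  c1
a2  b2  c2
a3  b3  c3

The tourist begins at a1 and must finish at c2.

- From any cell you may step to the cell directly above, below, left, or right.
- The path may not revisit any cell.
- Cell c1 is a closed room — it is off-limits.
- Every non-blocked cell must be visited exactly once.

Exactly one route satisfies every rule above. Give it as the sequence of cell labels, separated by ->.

Need to visit all 8 open cells exactly once, starting at a1 and ending at c2.
Route from a1: right 1 to b1, down 1 to b2, left 1 to a2, down 1 to a3, right 2 to c3, up 1 to c2 — 7 moves in all.
Check: all 8 open cells covered.

a1 -> b1 -> b2 -> a2 -> a3 -> b3 -> c3 -> c2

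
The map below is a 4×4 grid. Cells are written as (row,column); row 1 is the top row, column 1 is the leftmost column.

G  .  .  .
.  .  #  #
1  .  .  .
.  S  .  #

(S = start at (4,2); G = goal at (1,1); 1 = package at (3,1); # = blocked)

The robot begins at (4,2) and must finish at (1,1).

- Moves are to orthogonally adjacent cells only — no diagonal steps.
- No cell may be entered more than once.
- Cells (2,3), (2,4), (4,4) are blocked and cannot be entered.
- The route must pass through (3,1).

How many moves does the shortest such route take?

Any route passes through (3,1) somewhere between (4,2) and (1,1). Summing Manhattan distances along the two legs ((4,2) → (3,1) → (1,1)) gives a lower bound of 2 + 2 = 4 moves.
A route of 4 moves achieves this: (4,2) → (3,2) → (3,1) → (2,1) → (1,1).
Since 4 matches the lower bound, it is optimal.

4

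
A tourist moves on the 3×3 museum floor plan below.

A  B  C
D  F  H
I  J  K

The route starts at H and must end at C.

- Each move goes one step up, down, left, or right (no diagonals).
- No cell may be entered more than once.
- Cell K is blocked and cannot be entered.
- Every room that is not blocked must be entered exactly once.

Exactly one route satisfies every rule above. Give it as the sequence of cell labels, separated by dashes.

Need to visit all 8 open cells exactly once, starting at H and ending at C.
Route from H: left 1 to F, down 1 to J, left 1 to I, up 2 to A, right 2 to C — 7 moves in all.
Check: all 8 open cells covered.

H - F - J - I - D - A - B - C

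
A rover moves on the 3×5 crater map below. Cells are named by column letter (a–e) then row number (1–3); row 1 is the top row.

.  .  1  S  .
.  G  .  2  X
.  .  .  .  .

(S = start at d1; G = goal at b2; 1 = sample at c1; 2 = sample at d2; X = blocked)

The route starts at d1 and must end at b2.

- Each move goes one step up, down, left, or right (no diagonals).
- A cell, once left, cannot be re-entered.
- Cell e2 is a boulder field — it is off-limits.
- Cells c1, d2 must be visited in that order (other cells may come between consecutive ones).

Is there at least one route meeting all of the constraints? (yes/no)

One route that works: d1 → c1 → c2 → d2 → d3 → c3 → b3 → b2.

yes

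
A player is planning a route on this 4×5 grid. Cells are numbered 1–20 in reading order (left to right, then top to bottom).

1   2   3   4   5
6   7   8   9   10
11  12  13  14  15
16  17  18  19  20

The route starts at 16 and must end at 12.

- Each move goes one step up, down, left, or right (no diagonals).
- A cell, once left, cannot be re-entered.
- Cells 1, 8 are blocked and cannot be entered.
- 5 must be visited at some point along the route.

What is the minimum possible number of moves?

12

Any route passes through 5 somewhere between 16 and 12. Summing Manhattan distances along the two legs (16 → 5 → 12) gives a lower bound of 7 + 5 = 12 moves.
A route of 12 moves achieves this: 16 → 11 → 6 → 7 → 2 → 3 → 4 → 5 → 10 → 15 → 14 → 13 → 12.
Since 12 matches the lower bound, it is optimal.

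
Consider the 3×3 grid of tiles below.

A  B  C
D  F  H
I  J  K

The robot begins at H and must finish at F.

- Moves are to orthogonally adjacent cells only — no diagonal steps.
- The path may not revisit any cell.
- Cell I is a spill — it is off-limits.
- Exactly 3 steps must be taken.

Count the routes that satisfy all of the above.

Need simple routes of exactly 3 moves from H to F (Manhattan distance 1, so 1 moves are spent on a detour and 1 undoing it).
Enumerating: H C B F | H K J F.
That gives 2 routes.

2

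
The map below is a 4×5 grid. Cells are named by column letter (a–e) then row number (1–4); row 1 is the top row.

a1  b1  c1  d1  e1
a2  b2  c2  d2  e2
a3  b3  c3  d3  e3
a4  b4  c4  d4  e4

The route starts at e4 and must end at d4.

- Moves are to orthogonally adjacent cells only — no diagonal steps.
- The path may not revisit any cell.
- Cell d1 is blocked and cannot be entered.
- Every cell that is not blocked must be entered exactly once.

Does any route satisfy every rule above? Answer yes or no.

Cell e1 has only one open neighbour but is neither the start nor the goal, so a Hamiltonian route would have to both enter and leave it through the same neighbour — impossible without revisiting.

no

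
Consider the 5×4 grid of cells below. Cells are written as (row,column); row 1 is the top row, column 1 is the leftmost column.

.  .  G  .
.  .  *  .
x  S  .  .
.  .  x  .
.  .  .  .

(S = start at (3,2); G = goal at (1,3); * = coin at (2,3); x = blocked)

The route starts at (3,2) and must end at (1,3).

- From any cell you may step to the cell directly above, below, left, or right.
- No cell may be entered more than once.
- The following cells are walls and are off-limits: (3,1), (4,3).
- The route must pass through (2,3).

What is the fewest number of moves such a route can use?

Any route passes through (2,3) somewhere between (3,2) and (1,3). Summing Manhattan distances along the two legs ((3,2) → (2,3) → (1,3)) gives a lower bound of 2 + 1 = 3 moves.
A route of 3 moves achieves this: (3,2) → (2,2) → (2,3) → (1,3).
Since 3 matches the lower bound, it is optimal.

3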